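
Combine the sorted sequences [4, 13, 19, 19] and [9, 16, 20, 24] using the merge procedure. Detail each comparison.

Merging process:

Compare 4 vs 9: take 4 from left. Merged: [4]
Compare 13 vs 9: take 9 from right. Merged: [4, 9]
Compare 13 vs 16: take 13 from left. Merged: [4, 9, 13]
Compare 19 vs 16: take 16 from right. Merged: [4, 9, 13, 16]
Compare 19 vs 20: take 19 from left. Merged: [4, 9, 13, 16, 19]
Compare 19 vs 20: take 19 from left. Merged: [4, 9, 13, 16, 19, 19]
Append remaining from right: [20, 24]. Merged: [4, 9, 13, 16, 19, 19, 20, 24]

Final merged array: [4, 9, 13, 16, 19, 19, 20, 24]
Total comparisons: 6

The merged array is [4, 9, 13, 16, 19, 19, 20, 24], requiring 6 comparisons. The merge step runs in O(n) time where n is the total number of elements.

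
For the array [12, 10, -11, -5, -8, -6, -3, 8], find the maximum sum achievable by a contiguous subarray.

Using Kadane's algorithm on [12, 10, -11, -5, -8, -6, -3, 8]:

Scanning through the array:
Position 1 (value 10): max_ending_here = 22, max_so_far = 22
Position 2 (value -11): max_ending_here = 11, max_so_far = 22
Position 3 (value -5): max_ending_here = 6, max_so_far = 22
Position 4 (value -8): max_ending_here = -2, max_so_far = 22
Position 5 (value -6): max_ending_here = -6, max_so_far = 22
Position 6 (value -3): max_ending_here = -3, max_so_far = 22
Position 7 (value 8): max_ending_here = 8, max_so_far = 22

Maximum subarray: [12, 10]
Maximum sum: 22

The maximum subarray is [12, 10] with sum 22. This subarray runs from index 0 to index 1.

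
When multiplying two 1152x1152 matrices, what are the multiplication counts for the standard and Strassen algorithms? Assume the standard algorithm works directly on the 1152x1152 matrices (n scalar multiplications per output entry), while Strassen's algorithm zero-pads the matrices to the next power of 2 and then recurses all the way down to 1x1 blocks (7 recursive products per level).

Matrix multiplication for 1152x1152 matrices:

Strassen's algorithm requires power-of-2 dimensions. Pad 1152x1152 to 2048x2048 (next power of 2).

Standard algorithm: 1152^3 = 1528823808 multiplications
Strassen's algorithm: 7^(log2(2048)) = 7^11 = 1977326743 multiplications
Difference: 1528823808 - 1977326743 = -448502935 (Strassen uses MORE here due to padding overhead — for small or just-over-power-of-2 n, padding can outweigh the per-level savings)

Standard: 1528823808 multiplications (1152^3). Strassen: 1977326743 multiplications (7^11, after padding to 2048x2048). Strassen reduces 8 recursive multiplications to 7 at each level.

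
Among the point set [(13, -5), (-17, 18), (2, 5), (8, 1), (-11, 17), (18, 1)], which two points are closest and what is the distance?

Computing all pairwise distances among 6 points:

d((13, -5), (-17, 18)) = 37.8021
d((13, -5), (2, 5)) = 14.8661
d((13, -5), (8, 1)) = 7.8102
d((13, -5), (-11, 17)) = 32.5576
d((13, -5), (18, 1)) = 7.8102
d((-17, 18), (2, 5)) = 23.0217
d((-17, 18), (8, 1)) = 30.2324
d((-17, 18), (-11, 17)) = 6.0828 <-- minimum
d((-17, 18), (18, 1)) = 38.9102
d((2, 5), (8, 1)) = 7.2111
d((2, 5), (-11, 17)) = 17.6918
d((2, 5), (18, 1)) = 16.4924
d((8, 1), (-11, 17)) = 24.8395
d((8, 1), (18, 1)) = 10.0
d((-11, 17), (18, 1)) = 33.121

Closest pair: (-17, 18) and (-11, 17) with distance 6.0828

The closest pair is (-17, 18) and (-11, 17) with Euclidean distance 6.0828. For 6 points, brute-force pairwise comparison is shown above. For large n, the divide-and-conquer algorithm (sort by x, recurse on halves, check the dividing strip) achieves O(n log n).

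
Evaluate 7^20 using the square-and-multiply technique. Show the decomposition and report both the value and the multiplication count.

Computing 7^20 by squaring (build up from 7^1; each line after the first costs one multiplication):

7^1 = 7
7^2 = (7^1)^2 = 7^2 = 49
7^4 = (7^2)^2 = 49^2 = 2401
7^5 = 7 * 7^4 = 7 * 2401 = 16807
7^10 = (7^5)^2 = 16807^2 = 282475249
7^20 = (7^10)^2 = 282475249^2 = 79792266297612001

Result: 79792266297612001
Multiplications needed: 5 (5 lines after 7^1)

7^20 = 79792266297612001. Using exponentiation by squaring, this requires 5 multiplications. The key idea: if the exponent is even, square the half-power; if odd, multiply by the base once.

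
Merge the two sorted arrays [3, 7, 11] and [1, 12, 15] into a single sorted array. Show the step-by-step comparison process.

Merging process:

Compare 3 vs 1: take 1 from right. Merged: [1]
Compare 3 vs 12: take 3 from left. Merged: [1, 3]
Compare 7 vs 12: take 7 from left. Merged: [1, 3, 7]
Compare 11 vs 12: take 11 from left. Merged: [1, 3, 7, 11]
Append remaining from right: [12, 15]. Merged: [1, 3, 7, 11, 12, 15]

Final merged array: [1, 3, 7, 11, 12, 15]
Total comparisons: 4

The merged array is [1, 3, 7, 11, 12, 15], requiring 4 comparisons. The merge step runs in O(n) time where n is the total number of elements.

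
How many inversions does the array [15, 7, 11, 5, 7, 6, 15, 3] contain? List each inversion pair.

Finding inversions in [15, 7, 11, 5, 7, 6, 15, 3]:

(0, 1): arr[0]=15 > arr[1]=7
(0, 2): arr[0]=15 > arr[2]=11
(0, 3): arr[0]=15 > arr[3]=5
(0, 4): arr[0]=15 > arr[4]=7
(0, 5): arr[0]=15 > arr[5]=6
(0, 7): arr[0]=15 > arr[7]=3
(1, 3): arr[1]=7 > arr[3]=5
(1, 5): arr[1]=7 > arr[5]=6
(1, 7): arr[1]=7 > arr[7]=3
(2, 3): arr[2]=11 > arr[3]=5
(2, 4): arr[2]=11 > arr[4]=7
(2, 5): arr[2]=11 > arr[5]=6
(2, 7): arr[2]=11 > arr[7]=3
(3, 7): arr[3]=5 > arr[7]=3
(4, 5): arr[4]=7 > arr[5]=6
(4, 7): arr[4]=7 > arr[7]=3
(5, 7): arr[5]=6 > arr[7]=3
(6, 7): arr[6]=15 > arr[7]=3

Total inversions: 18

The array has 18 inversion(s): (0,1), (0,2), (0,3), (0,4), (0,5), (0,7), (1,3), (1,5), (1,7), (2,3), (2,4), (2,5), (2,7), (3,7), (4,5), (4,7), (5,7), (6,7). Each pair (i,j) satisfies i < j and arr[i] > arr[j].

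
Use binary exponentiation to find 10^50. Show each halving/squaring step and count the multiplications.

Computing 10^50 by squaring (build up from 10^1; each line after the first costs one multiplication):

10^1 = 10
10^2 = (10^1)^2 = 10^2 = 100
10^3 = 10 * 10^2 = 10 * 100 = 1000
10^6 = (10^3)^2 = 1000^2 = 1000000
10^12 = (10^6)^2 = 1000000^2 = 1000000000000
10^24 = (10^12)^2 = 1000000000000^2 = 1000000000000000000000000
10^25 = 10 * 10^24 = 10 * 1000000000000000000000000 = 10000000000000000000000000
10^50 = (10^25)^2 = 10000000000000000000000000^2 = 100000000000000000000000000000000000000000000000000

Result: 100000000000000000000000000000000000000000000000000
Multiplications needed: 7 (7 lines after 10^1)

10^50 = 100000000000000000000000000000000000000000000000000. Using exponentiation by squaring, this requires 7 multiplications. The key idea: if the exponent is even, square the half-power; if odd, multiply by the base once.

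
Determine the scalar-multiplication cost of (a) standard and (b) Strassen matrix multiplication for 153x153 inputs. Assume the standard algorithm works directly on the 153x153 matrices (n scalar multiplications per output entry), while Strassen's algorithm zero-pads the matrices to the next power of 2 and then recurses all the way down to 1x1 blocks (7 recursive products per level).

Matrix multiplication for 153x153 matrices:

Strassen's algorithm requires power-of-2 dimensions. Pad 153x153 to 256x256 (next power of 2).

Standard algorithm: 153^3 = 3581577 multiplications
Strassen's algorithm: 7^(log2(256)) = 7^8 = 5764801 multiplications
Difference: 3581577 - 5764801 = -2183224 (Strassen uses MORE here due to padding overhead — for small or just-over-power-of-2 n, padding can outweigh the per-level savings)

Standard: 3581577 multiplications (153^3). Strassen: 5764801 multiplications (7^8, after padding to 256x256). Strassen reduces 8 recursive multiplications to 7 at each level.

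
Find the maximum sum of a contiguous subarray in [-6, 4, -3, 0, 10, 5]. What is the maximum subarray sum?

Using Kadane's algorithm on [-6, 4, -3, 0, 10, 5]:

Scanning through the array:
Position 1 (value 4): max_ending_here = 4, max_so_far = 4
Position 2 (value -3): max_ending_here = 1, max_so_far = 4
Position 3 (value 0): max_ending_here = 1, max_so_far = 4
Position 4 (value 10): max_ending_here = 11, max_so_far = 11
Position 5 (value 5): max_ending_here = 16, max_so_far = 16

Maximum subarray: [4, -3, 0, 10, 5]
Maximum sum: 16

The maximum subarray is [4, -3, 0, 10, 5] with sum 16. This subarray runs from index 1 to index 5.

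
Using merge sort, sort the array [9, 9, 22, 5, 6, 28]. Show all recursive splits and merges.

Merge sort trace:

Split: [9, 9, 22, 5, 6, 28] -> [9, 9, 22] and [5, 6, 28]
  Split: [9, 9, 22] -> [9] and [9, 22]
    Split: [9, 22] -> [9] and [22]
    Merge: [9] + [22] -> [9, 22]
  Merge: [9] + [9, 22] -> [9, 9, 22]
  Split: [5, 6, 28] -> [5] and [6, 28]
    Split: [6, 28] -> [6] and [28]
    Merge: [6] + [28] -> [6, 28]
  Merge: [5] + [6, 28] -> [5, 6, 28]
Merge: [9, 9, 22] + [5, 6, 28] -> [5, 6, 9, 9, 22, 28]

Final sorted array: [5, 6, 9, 9, 22, 28]

The merge sort proceeds by recursively splitting the array and merging sorted halves.
After all merges, the sorted array is [5, 6, 9, 9, 22, 28].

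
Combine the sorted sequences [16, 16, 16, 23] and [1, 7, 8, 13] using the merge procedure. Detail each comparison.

Merging process:

Compare 16 vs 1: take 1 from right. Merged: [1]
Compare 16 vs 7: take 7 from right. Merged: [1, 7]
Compare 16 vs 8: take 8 from right. Merged: [1, 7, 8]
Compare 16 vs 13: take 13 from right. Merged: [1, 7, 8, 13]
Append remaining from left: [16, 16, 16, 23]. Merged: [1, 7, 8, 13, 16, 16, 16, 23]

Final merged array: [1, 7, 8, 13, 16, 16, 16, 23]
Total comparisons: 4

The merged array is [1, 7, 8, 13, 16, 16, 16, 23], requiring 4 comparisons. The merge step runs in O(n) time where n is the total number of elements.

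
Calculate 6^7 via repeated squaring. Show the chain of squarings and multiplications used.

Computing 6^7 by squaring (build up from 6^1; each line after the first costs one multiplication):

6^1 = 6
6^2 = (6^1)^2 = 6^2 = 36
6^3 = 6 * 6^2 = 6 * 36 = 216
6^6 = (6^3)^2 = 216^2 = 46656
6^7 = 6 * 6^6 = 6 * 46656 = 279936

Result: 279936
Multiplications needed: 4 (4 lines after 6^1)

6^7 = 279936. Using exponentiation by squaring, this requires 4 multiplications. The key idea: if the exponent is even, square the half-power; if odd, multiply by the base once.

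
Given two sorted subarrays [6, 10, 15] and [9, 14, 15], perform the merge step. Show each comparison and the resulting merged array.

Merging process:

Compare 6 vs 9: take 6 from left. Merged: [6]
Compare 10 vs 9: take 9 from right. Merged: [6, 9]
Compare 10 vs 14: take 10 from left. Merged: [6, 9, 10]
Compare 15 vs 14: take 14 from right. Merged: [6, 9, 10, 14]
Compare 15 vs 15: take 15 from left. Merged: [6, 9, 10, 14, 15]
Append remaining from right: [15]. Merged: [6, 9, 10, 14, 15, 15]

Final merged array: [6, 9, 10, 14, 15, 15]
Total comparisons: 5

The merged array is [6, 9, 10, 14, 15, 15], requiring 5 comparisons. The merge step runs in O(n) time where n is the total number of elements.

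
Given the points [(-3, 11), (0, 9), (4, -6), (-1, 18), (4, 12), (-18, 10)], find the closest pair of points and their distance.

Computing all pairwise distances among 6 points:

d((-3, 11), (0, 9)) = 3.6056 <-- minimum
d((-3, 11), (4, -6)) = 18.3848
d((-3, 11), (-1, 18)) = 7.2801
d((-3, 11), (4, 12)) = 7.0711
d((-3, 11), (-18, 10)) = 15.0333
d((0, 9), (4, -6)) = 15.5242
d((0, 9), (-1, 18)) = 9.0554
d((0, 9), (4, 12)) = 5.0
d((0, 9), (-18, 10)) = 18.0278
d((4, -6), (-1, 18)) = 24.5153
d((4, -6), (4, 12)) = 18.0
d((4, -6), (-18, 10)) = 27.2029
d((-1, 18), (4, 12)) = 7.8102
d((-1, 18), (-18, 10)) = 18.7883
d((4, 12), (-18, 10)) = 22.0907

Closest pair: (-3, 11) and (0, 9) with distance 3.6056

The closest pair is (-3, 11) and (0, 9) with Euclidean distance 3.6056. For 6 points, brute-force pairwise comparison is shown above. For large n, the divide-and-conquer algorithm (sort by x, recurse on halves, check the dividing strip) achieves O(n log n).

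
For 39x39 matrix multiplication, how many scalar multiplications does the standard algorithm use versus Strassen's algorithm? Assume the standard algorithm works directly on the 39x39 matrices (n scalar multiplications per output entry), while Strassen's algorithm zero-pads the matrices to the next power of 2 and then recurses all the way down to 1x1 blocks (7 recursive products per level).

Matrix multiplication for 39x39 matrices:

Strassen's algorithm requires power-of-2 dimensions. Pad 39x39 to 64x64 (next power of 2).

Standard algorithm: 39^3 = 59319 multiplications
Strassen's algorithm: 7^(log2(64)) = 7^6 = 117649 multiplications
Difference: 59319 - 117649 = -58330 (Strassen uses MORE here due to padding overhead — for small or just-over-power-of-2 n, padding can outweigh the per-level savings)

Standard: 59319 multiplications (39^3). Strassen: 117649 multiplications (7^6, after padding to 64x64). Strassen reduces 8 recursive multiplications to 7 at each level.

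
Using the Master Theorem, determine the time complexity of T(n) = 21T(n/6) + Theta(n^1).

Master Theorem for T(n) = 21T(n/6) + O(n^1):

a = 21, b = 6, c = 1
log_b(a) = log_6(21) = 1.6992

Case 1: c = 1 < log_6(21) = 1.6992
T(n) = O(n^(log_6 21))

For T(n) = 21T(n/6) + O(n^1): log_6(21) = 1.6992. This is Case 1 of the Master Theorem (c < log_b(a), work dominated by leaves), giving O(n^(log_6 21)).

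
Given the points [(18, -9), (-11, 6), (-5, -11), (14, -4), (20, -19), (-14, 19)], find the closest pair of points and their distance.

Computing all pairwise distances among 6 points:

d((18, -9), (-11, 6)) = 32.6497
d((18, -9), (-5, -11)) = 23.0868
d((18, -9), (14, -4)) = 6.4031 <-- minimum
d((18, -9), (20, -19)) = 10.198
d((18, -9), (-14, 19)) = 42.5206
d((-11, 6), (-5, -11)) = 18.0278
d((-11, 6), (14, -4)) = 26.9258
d((-11, 6), (20, -19)) = 39.8246
d((-11, 6), (-14, 19)) = 13.3417
d((-5, -11), (14, -4)) = 20.2485
d((-5, -11), (20, -19)) = 26.2488
d((-5, -11), (-14, 19)) = 31.3209
d((14, -4), (20, -19)) = 16.1555
d((14, -4), (-14, 19)) = 36.2353
d((20, -19), (-14, 19)) = 50.9902

Closest pair: (18, -9) and (14, -4) with distance 6.4031

The closest pair is (18, -9) and (14, -4) with Euclidean distance 6.4031. For 6 points, brute-force pairwise comparison is shown above. For large n, the divide-and-conquer algorithm (sort by x, recurse on halves, check the dividing strip) achieves O(n log n).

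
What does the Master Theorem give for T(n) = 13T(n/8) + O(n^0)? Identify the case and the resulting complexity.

Master Theorem for T(n) = 13T(n/8) + O(n^0):

a = 13, b = 8, c = 0
log_b(a) = log_8(13) = 1.2335

Case 1: c = 0 < log_8(13) = 1.2335
T(n) = O(n^(log_8 13))

For T(n) = 13T(n/8) + O(n^0): log_8(13) = 1.2335. This is Case 1 of the Master Theorem (c < log_b(a), work dominated by leaves), giving O(n^(log_8 13)).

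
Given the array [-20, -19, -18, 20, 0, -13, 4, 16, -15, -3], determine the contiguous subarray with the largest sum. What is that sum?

Using Kadane's algorithm on [-20, -19, -18, 20, 0, -13, 4, 16, -15, -3]:

Scanning through the array:
Position 1 (value -19): max_ending_here = -19, max_so_far = -19
Position 2 (value -18): max_ending_here = -18, max_so_far = -18
Position 3 (value 20): max_ending_here = 20, max_so_far = 20
Position 4 (value 0): max_ending_here = 20, max_so_far = 20
Position 5 (value -13): max_ending_here = 7, max_so_far = 20
Position 6 (value 4): max_ending_here = 11, max_so_far = 20
Position 7 (value 16): max_ending_here = 27, max_so_far = 27
Position 8 (value -15): max_ending_here = 12, max_so_far = 27
Position 9 (value -3): max_ending_here = 9, max_so_far = 27

Maximum subarray: [20, 0, -13, 4, 16]
Maximum sum: 27

The maximum subarray is [20, 0, -13, 4, 16] with sum 27. This subarray runs from index 3 to index 7.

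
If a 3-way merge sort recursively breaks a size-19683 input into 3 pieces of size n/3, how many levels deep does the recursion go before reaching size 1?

For divide and conquer with division factor 3:

Problem sizes at each level:
Level 0: 19683
Level 1: 6561
Level 2: 2187
Level 3: 729
Level 4: 243
Level 5: 81
Level 6: 27
Level 7: 9
Level 8: 3
Level 9: 1

The root is level 0 and the size-1 base case is level 9 (the tree spans levels 0 through 9, i.e. 10 levels counting the root), so the depth is the number of divisions: log_3(19683) = 9

The recursion tree depth is log_3(19683) = 9. At each level, the problem size is divided by 3, so it takes 9 divisions to reduce to a base case of size 1. The algorithm makes 3 recursive calls at each level.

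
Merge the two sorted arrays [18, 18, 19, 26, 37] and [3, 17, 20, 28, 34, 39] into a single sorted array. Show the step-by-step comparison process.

Merging process:

Compare 18 vs 3: take 3 from right. Merged: [3]
Compare 18 vs 17: take 17 from right. Merged: [3, 17]
Compare 18 vs 20: take 18 from left. Merged: [3, 17, 18]
Compare 18 vs 20: take 18 from left. Merged: [3, 17, 18, 18]
Compare 19 vs 20: take 19 from left. Merged: [3, 17, 18, 18, 19]
Compare 26 vs 20: take 20 from right. Merged: [3, 17, 18, 18, 19, 20]
Compare 26 vs 28: take 26 from left. Merged: [3, 17, 18, 18, 19, 20, 26]
Compare 37 vs 28: take 28 from right. Merged: [3, 17, 18, 18, 19, 20, 26, 28]
Compare 37 vs 34: take 34 from right. Merged: [3, 17, 18, 18, 19, 20, 26, 28, 34]
Compare 37 vs 39: take 37 from left. Merged: [3, 17, 18, 18, 19, 20, 26, 28, 34, 37]
Append remaining from right: [39]. Merged: [3, 17, 18, 18, 19, 20, 26, 28, 34, 37, 39]

Final merged array: [3, 17, 18, 18, 19, 20, 26, 28, 34, 37, 39]
Total comparisons: 10

The merged array is [3, 17, 18, 18, 19, 20, 26, 28, 34, 37, 39], requiring 10 comparisons. The merge step runs in O(n) time where n is the total number of elements.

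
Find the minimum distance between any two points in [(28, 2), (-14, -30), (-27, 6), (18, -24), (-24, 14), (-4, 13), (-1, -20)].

Computing all pairwise distances among 7 points:

d((28, 2), (-14, -30)) = 52.8015
d((28, 2), (-27, 6)) = 55.1453
d((28, 2), (18, -24)) = 27.8568
d((28, 2), (-24, 14)) = 53.3667
d((28, 2), (-4, 13)) = 33.8378
d((28, 2), (-1, -20)) = 36.4005
d((-14, -30), (-27, 6)) = 38.2753
d((-14, -30), (18, -24)) = 32.5576
d((-14, -30), (-24, 14)) = 45.1221
d((-14, -30), (-4, 13)) = 44.1475
d((-14, -30), (-1, -20)) = 16.4012
d((-27, 6), (18, -24)) = 54.0833
d((-27, 6), (-24, 14)) = 8.544 <-- minimum
d((-27, 6), (-4, 13)) = 24.0416
d((-27, 6), (-1, -20)) = 36.7696
d((18, -24), (-24, 14)) = 56.6392
d((18, -24), (-4, 13)) = 43.0465
d((18, -24), (-1, -20)) = 19.4165
d((-24, 14), (-4, 13)) = 20.025
d((-24, 14), (-1, -20)) = 41.0488
d((-4, 13), (-1, -20)) = 33.1361

Closest pair: (-27, 6) and (-24, 14) with distance 8.544

The closest pair is (-27, 6) and (-24, 14) with Euclidean distance 8.544. For 7 points, brute-force pairwise comparison is shown above. For large n, the divide-and-conquer algorithm (sort by x, recurse on halves, check the dividing strip) achieves O(n log n).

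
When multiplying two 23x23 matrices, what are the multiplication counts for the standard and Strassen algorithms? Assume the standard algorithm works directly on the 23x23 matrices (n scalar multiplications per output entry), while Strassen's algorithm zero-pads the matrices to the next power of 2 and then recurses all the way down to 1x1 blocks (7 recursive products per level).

Matrix multiplication for 23x23 matrices:

Strassen's algorithm requires power-of-2 dimensions. Pad 23x23 to 32x32 (next power of 2).

Standard algorithm: 23^3 = 12167 multiplications
Strassen's algorithm: 7^(log2(32)) = 7^5 = 16807 multiplications
Difference: 12167 - 16807 = -4640 (Strassen uses MORE here due to padding overhead — for small or just-over-power-of-2 n, padding can outweigh the per-level savings)

Standard: 12167 multiplications (23^3). Strassen: 16807 multiplications (7^5, after padding to 32x32). Strassen reduces 8 recursive multiplications to 7 at each level.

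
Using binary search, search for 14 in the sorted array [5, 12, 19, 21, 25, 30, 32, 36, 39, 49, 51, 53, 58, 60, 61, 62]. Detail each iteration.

Binary search for 14 in [5, 12, 19, 21, 25, 30, 32, 36, 39, 49, 51, 53, 58, 60, 61, 62]:

lo=0, hi=15, mid=7, arr[mid]=36 -> 36 > 14, search left half
lo=0, hi=6, mid=3, arr[mid]=21 -> 21 > 14, search left half
lo=0, hi=2, mid=1, arr[mid]=12 -> 12 < 14, search right half
lo=2, hi=2, mid=2, arr[mid]=19 -> 19 > 14, search left half
lo=2 > hi=1, target 14 not found

Binary search determines that 14 is not in the array after 4 comparisons. The search space was exhausted without finding the target.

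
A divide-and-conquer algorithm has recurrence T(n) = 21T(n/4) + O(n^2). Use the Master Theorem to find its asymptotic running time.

Master Theorem for T(n) = 21T(n/4) + O(n^2):

a = 21, b = 4, c = 2
log_b(a) = log_4(21) = 2.1962

Case 1: c = 2 < log_4(21) = 2.1962
T(n) = O(n^(log_4 21))

For T(n) = 21T(n/4) + O(n^2): log_4(21) = 2.1962. This is Case 1 of the Master Theorem (c < log_b(a), work dominated by leaves), giving O(n^(log_4 21)).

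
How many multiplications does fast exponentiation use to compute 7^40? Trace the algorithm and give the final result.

Computing 7^40 by squaring (build up from 7^1; each line after the first costs one multiplication):

7^1 = 7
7^2 = (7^1)^2 = 7^2 = 49
7^4 = (7^2)^2 = 49^2 = 2401
7^5 = 7 * 7^4 = 7 * 2401 = 16807
7^10 = (7^5)^2 = 16807^2 = 282475249
7^20 = (7^10)^2 = 282475249^2 = 79792266297612001
7^40 = (7^20)^2 = 79792266297612001^2 = 6366805760909027985741435139224001

Result: 6366805760909027985741435139224001
Multiplications needed: 6 (6 lines after 7^1)

7^40 = 6366805760909027985741435139224001. Using exponentiation by squaring, this requires 6 multiplications. The key idea: if the exponent is even, square the half-power; if odd, multiply by the base once.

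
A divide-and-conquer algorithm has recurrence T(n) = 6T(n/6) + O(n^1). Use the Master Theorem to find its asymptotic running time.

Master Theorem for T(n) = 6T(n/6) + O(n^1):

a = 6, b = 6, c = 1
log_b(a) = log_6(6) = 1.0000

Case 2: c = 1 = log_6(6) = 1.0000
T(n) = O(n^1 log n) = O(n log n)

For T(n) = 6T(n/6) + O(n^1): log_6(6) = 1.0000. This is Case 2 of the Master Theorem (c = log_b(a), equal work at all levels), giving O(n log n).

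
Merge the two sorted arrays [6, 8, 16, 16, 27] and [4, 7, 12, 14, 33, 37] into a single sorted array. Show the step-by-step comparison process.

Merging process:

Compare 6 vs 4: take 4 from right. Merged: [4]
Compare 6 vs 7: take 6 from left. Merged: [4, 6]
Compare 8 vs 7: take 7 from right. Merged: [4, 6, 7]
Compare 8 vs 12: take 8 from left. Merged: [4, 6, 7, 8]
Compare 16 vs 12: take 12 from right. Merged: [4, 6, 7, 8, 12]
Compare 16 vs 14: take 14 from right. Merged: [4, 6, 7, 8, 12, 14]
Compare 16 vs 33: take 16 from left. Merged: [4, 6, 7, 8, 12, 14, 16]
Compare 16 vs 33: take 16 from left. Merged: [4, 6, 7, 8, 12, 14, 16, 16]
Compare 27 vs 33: take 27 from left. Merged: [4, 6, 7, 8, 12, 14, 16, 16, 27]
Append remaining from right: [33, 37]. Merged: [4, 6, 7, 8, 12, 14, 16, 16, 27, 33, 37]

Final merged array: [4, 6, 7, 8, 12, 14, 16, 16, 27, 33, 37]
Total comparisons: 9

The merged array is [4, 6, 7, 8, 12, 14, 16, 16, 27, 33, 37], requiring 9 comparisons. The merge step runs in O(n) time where n is the total number of elements.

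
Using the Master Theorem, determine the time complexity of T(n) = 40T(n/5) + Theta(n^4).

Master Theorem for T(n) = 40T(n/5) + O(n^4):

a = 40, b = 5, c = 4
log_b(a) = log_5(40) = 2.2920

Case 3: c = 4 > log_5(40) = 2.2920
T(n) = O(n^4) = O(n^4)

For T(n) = 40T(n/5) + O(n^4): log_5(40) = 2.2920. This is Case 3 of the Master Theorem (c > log_b(a), work dominated by root), giving O(n^4).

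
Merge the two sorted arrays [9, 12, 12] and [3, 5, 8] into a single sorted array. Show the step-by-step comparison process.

Merging process:

Compare 9 vs 3: take 3 from right. Merged: [3]
Compare 9 vs 5: take 5 from right. Merged: [3, 5]
Compare 9 vs 8: take 8 from right. Merged: [3, 5, 8]
Append remaining from left: [9, 12, 12]. Merged: [3, 5, 8, 9, 12, 12]

Final merged array: [3, 5, 8, 9, 12, 12]
Total comparisons: 3

The merged array is [3, 5, 8, 9, 12, 12], requiring 3 comparisons. The merge step runs in O(n) time where n is the total number of elements.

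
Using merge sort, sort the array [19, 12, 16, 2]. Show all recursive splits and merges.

Merge sort trace:

Split: [19, 12, 16, 2] -> [19, 12] and [16, 2]
  Split: [19, 12] -> [19] and [12]
  Merge: [19] + [12] -> [12, 19]
  Split: [16, 2] -> [16] and [2]
  Merge: [16] + [2] -> [2, 16]
Merge: [12, 19] + [2, 16] -> [2, 12, 16, 19]

Final sorted array: [2, 12, 16, 19]

The merge sort proceeds by recursively splitting the array and merging sorted halves.
After all merges, the sorted array is [2, 12, 16, 19].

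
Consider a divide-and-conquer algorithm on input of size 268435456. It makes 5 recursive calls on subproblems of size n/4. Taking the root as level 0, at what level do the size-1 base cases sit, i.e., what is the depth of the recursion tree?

For divide and conquer with division factor 4:

Problem sizes at each level:
Level 0: 268435456
Level 1: 67108864
Level 2: 16777216
Level 3: 4194304
Level 4: 1048576
Level 5: 262144
Level 6: 65536
Level 7: 16384
Level 8: 4096
Level 9: 1024
Level 10: 256
Level 11: 64
Level 12: 16
Level 13: 4
Level 14: 1

The root is level 0 and the size-1 base case is level 14 (the tree spans levels 0 through 14, i.e. 15 levels counting the root), so the depth is the number of divisions: log_4(268435456) = 14

The recursion tree depth is log_4(268435456) = 14. At each level, the problem size is divided by 4, so it takes 14 divisions to reduce to a base case of size 1. The algorithm makes 5 recursive calls at each level.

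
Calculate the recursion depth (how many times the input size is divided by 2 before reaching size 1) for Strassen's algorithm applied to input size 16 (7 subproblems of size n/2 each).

For divide and conquer with division factor 2:

Problem sizes at each level:
Level 0: 16
Level 1: 8
Level 2: 4
Level 3: 2
Level 4: 1

The root is level 0 and the size-1 base case is level 4 (the tree spans levels 0 through 4, i.e. 5 levels counting the root), so the depth is the number of divisions: log_2(16) = 4

The recursion tree depth is log_2(16) = 4. At each level, the problem size is divided by 2, so it takes 4 divisions to reduce to a base case of size 1. The algorithm makes 7 recursive calls at each level.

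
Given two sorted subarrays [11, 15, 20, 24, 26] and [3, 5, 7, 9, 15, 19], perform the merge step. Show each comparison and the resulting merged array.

Merging process:

Compare 11 vs 3: take 3 from right. Merged: [3]
Compare 11 vs 5: take 5 from right. Merged: [3, 5]
Compare 11 vs 7: take 7 from right. Merged: [3, 5, 7]
Compare 11 vs 9: take 9 from right. Merged: [3, 5, 7, 9]
Compare 11 vs 15: take 11 from left. Merged: [3, 5, 7, 9, 11]
Compare 15 vs 15: take 15 from left. Merged: [3, 5, 7, 9, 11, 15]
Compare 20 vs 15: take 15 from right. Merged: [3, 5, 7, 9, 11, 15, 15]
Compare 20 vs 19: take 19 from right. Merged: [3, 5, 7, 9, 11, 15, 15, 19]
Append remaining from left: [20, 24, 26]. Merged: [3, 5, 7, 9, 11, 15, 15, 19, 20, 24, 26]

Final merged array: [3, 5, 7, 9, 11, 15, 15, 19, 20, 24, 26]
Total comparisons: 8

The merged array is [3, 5, 7, 9, 11, 15, 15, 19, 20, 24, 26], requiring 8 comparisons. The merge step runs in O(n) time where n is the total number of elements.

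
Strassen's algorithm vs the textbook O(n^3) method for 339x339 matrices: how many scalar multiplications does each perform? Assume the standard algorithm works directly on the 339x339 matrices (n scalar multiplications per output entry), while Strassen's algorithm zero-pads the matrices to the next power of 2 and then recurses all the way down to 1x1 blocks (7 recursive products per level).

Matrix multiplication for 339x339 matrices:

Strassen's algorithm requires power-of-2 dimensions. Pad 339x339 to 512x512 (next power of 2).

Standard algorithm: 339^3 = 38958219 multiplications
Strassen's algorithm: 7^(log2(512)) = 7^9 = 40353607 multiplications
Difference: 38958219 - 40353607 = -1395388 (Strassen uses MORE here due to padding overhead — for small or just-over-power-of-2 n, padding can outweigh the per-level savings)

Standard: 38958219 multiplications (339^3). Strassen: 40353607 multiplications (7^9, after padding to 512x512). Strassen reduces 8 recursive multiplications to 7 at each level.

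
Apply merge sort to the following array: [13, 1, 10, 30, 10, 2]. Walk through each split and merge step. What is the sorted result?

Merge sort trace:

Split: [13, 1, 10, 30, 10, 2] -> [13, 1, 10] and [30, 10, 2]
  Split: [13, 1, 10] -> [13] and [1, 10]
    Split: [1, 10] -> [1] and [10]
    Merge: [1] + [10] -> [1, 10]
  Merge: [13] + [1, 10] -> [1, 10, 13]
  Split: [30, 10, 2] -> [30] and [10, 2]
    Split: [10, 2] -> [10] and [2]
    Merge: [10] + [2] -> [2, 10]
  Merge: [30] + [2, 10] -> [2, 10, 30]
Merge: [1, 10, 13] + [2, 10, 30] -> [1, 2, 10, 10, 13, 30]

Final sorted array: [1, 2, 10, 10, 13, 30]

The merge sort proceeds by recursively splitting the array and merging sorted halves.
After all merges, the sorted array is [1, 2, 10, 10, 13, 30].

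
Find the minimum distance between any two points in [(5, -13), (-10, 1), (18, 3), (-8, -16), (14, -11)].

Computing all pairwise distances among 5 points:

d((5, -13), (-10, 1)) = 20.5183
d((5, -13), (18, 3)) = 20.6155
d((5, -13), (-8, -16)) = 13.3417
d((5, -13), (14, -11)) = 9.2195 <-- minimum
d((-10, 1), (18, 3)) = 28.0713
d((-10, 1), (-8, -16)) = 17.1172
d((-10, 1), (14, -11)) = 26.8328
d((18, 3), (-8, -16)) = 32.2025
d((18, 3), (14, -11)) = 14.5602
d((-8, -16), (14, -11)) = 22.561

Closest pair: (5, -13) and (14, -11) with distance 9.2195

The closest pair is (5, -13) and (14, -11) with Euclidean distance 9.2195. For 5 points, brute-force pairwise comparison is shown above. For large n, the divide-and-conquer algorithm (sort by x, recurse on halves, check the dividing strip) achieves O(n log n).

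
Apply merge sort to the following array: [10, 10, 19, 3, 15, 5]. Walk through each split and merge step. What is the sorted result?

Merge sort trace:

Split: [10, 10, 19, 3, 15, 5] -> [10, 10, 19] and [3, 15, 5]
  Split: [10, 10, 19] -> [10] and [10, 19]
    Split: [10, 19] -> [10] and [19]
    Merge: [10] + [19] -> [10, 19]
  Merge: [10] + [10, 19] -> [10, 10, 19]
  Split: [3, 15, 5] -> [3] and [15, 5]
    Split: [15, 5] -> [15] and [5]
    Merge: [15] + [5] -> [5, 15]
  Merge: [3] + [5, 15] -> [3, 5, 15]
Merge: [10, 10, 19] + [3, 5, 15] -> [3, 5, 10, 10, 15, 19]

Final sorted array: [3, 5, 10, 10, 15, 19]

The merge sort proceeds by recursively splitting the array and merging sorted halves.
After all merges, the sorted array is [3, 5, 10, 10, 15, 19].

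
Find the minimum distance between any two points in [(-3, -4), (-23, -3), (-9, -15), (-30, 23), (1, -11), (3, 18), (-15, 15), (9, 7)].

Computing all pairwise distances among 8 points:

d((-3, -4), (-23, -3)) = 20.025
d((-3, -4), (-9, -15)) = 12.53
d((-3, -4), (-30, 23)) = 38.1838
d((-3, -4), (1, -11)) = 8.0623 <-- minimum
d((-3, -4), (3, 18)) = 22.8035
d((-3, -4), (-15, 15)) = 22.4722
d((-3, -4), (9, 7)) = 16.2788
d((-23, -3), (-9, -15)) = 18.4391
d((-23, -3), (-30, 23)) = 26.9258
d((-23, -3), (1, -11)) = 25.2982
d((-23, -3), (3, 18)) = 33.4215
d((-23, -3), (-15, 15)) = 19.6977
d((-23, -3), (9, 7)) = 33.5261
d((-9, -15), (-30, 23)) = 43.4166
d((-9, -15), (1, -11)) = 10.7703
d((-9, -15), (3, 18)) = 35.1141
d((-9, -15), (-15, 15)) = 30.5941
d((-9, -15), (9, 7)) = 28.4253
d((-30, 23), (1, -11)) = 46.0109
d((-30, 23), (3, 18)) = 33.3766
d((-30, 23), (-15, 15)) = 17.0
d((-30, 23), (9, 7)) = 42.1545
d((1, -11), (3, 18)) = 29.0689
d((1, -11), (-15, 15)) = 30.5287
d((1, -11), (9, 7)) = 19.6977
d((3, 18), (-15, 15)) = 18.2483
d((3, 18), (9, 7)) = 12.53
d((-15, 15), (9, 7)) = 25.2982

Closest pair: (-3, -4) and (1, -11) with distance 8.0623

The closest pair is (-3, -4) and (1, -11) with Euclidean distance 8.0623. For 8 points, brute-force pairwise comparison is shown above. For large n, the divide-and-conquer algorithm (sort by x, recurse on halves, check the dividing strip) achieves O(n log n).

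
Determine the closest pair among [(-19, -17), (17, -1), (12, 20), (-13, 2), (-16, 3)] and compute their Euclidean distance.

Computing all pairwise distances among 5 points:

d((-19, -17), (17, -1)) = 39.3954
d((-19, -17), (12, 20)) = 48.2701
d((-19, -17), (-13, 2)) = 19.9249
d((-19, -17), (-16, 3)) = 20.2237
d((17, -1), (12, 20)) = 21.587
d((17, -1), (-13, 2)) = 30.1496
d((17, -1), (-16, 3)) = 33.2415
d((12, 20), (-13, 2)) = 30.8058
d((12, 20), (-16, 3)) = 32.7567
d((-13, 2), (-16, 3)) = 3.1623 <-- minimum

Closest pair: (-13, 2) and (-16, 3) with distance 3.1623

The closest pair is (-13, 2) and (-16, 3) with Euclidean distance 3.1623. For 5 points, brute-force pairwise comparison is shown above. For large n, the divide-and-conquer algorithm (sort by x, recurse on halves, check the dividing strip) achieves O(n log n).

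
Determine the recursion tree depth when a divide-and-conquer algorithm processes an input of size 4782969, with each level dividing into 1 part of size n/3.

For divide and conquer with division factor 3:

Problem sizes at each level:
Level 0: 4782969
Level 1: 1594323
Level 2: 531441
Level 3: 177147
Level 4: 59049
Level 5: 19683
Level 6: 6561
Level 7: 2187
Level 8: 729
Level 9: 243
Level 10: 81
Level 11: 27
Level 12: 9
Level 13: 3
Level 14: 1

The root is level 0 and the size-1 base case is level 14 (the tree spans levels 0 through 14, i.e. 15 levels counting the root), so the depth is the number of divisions: log_3(4782969) = 14

The recursion tree depth is log_3(4782969) = 14. At each level, the problem size is divided by 3, so it takes 14 divisions to reduce to a base case of size 1. The algorithm makes 1 recursive call at each level.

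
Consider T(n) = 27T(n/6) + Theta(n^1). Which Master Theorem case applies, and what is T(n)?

Master Theorem for T(n) = 27T(n/6) + O(n^1):

a = 27, b = 6, c = 1
log_b(a) = log_6(27) = 1.8394

Case 1: c = 1 < log_6(27) = 1.8394
T(n) = O(n^(log_6 27))

For T(n) = 27T(n/6) + O(n^1): log_6(27) = 1.8394. This is Case 1 of the Master Theorem (c < log_b(a), work dominated by leaves), giving O(n^(log_6 27)).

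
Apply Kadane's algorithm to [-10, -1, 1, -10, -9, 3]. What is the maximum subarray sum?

Using Kadane's algorithm on [-10, -1, 1, -10, -9, 3]:

Scanning through the array:
Position 1 (value -1): max_ending_here = -1, max_so_far = -1
Position 2 (value 1): max_ending_here = 1, max_so_far = 1
Position 3 (value -10): max_ending_here = -9, max_so_far = 1
Position 4 (value -9): max_ending_here = -9, max_so_far = 1
Position 5 (value 3): max_ending_here = 3, max_so_far = 3

Maximum subarray: [3]
Maximum sum: 3

The maximum subarray is [3] with sum 3. This subarray runs from index 5 to index 5.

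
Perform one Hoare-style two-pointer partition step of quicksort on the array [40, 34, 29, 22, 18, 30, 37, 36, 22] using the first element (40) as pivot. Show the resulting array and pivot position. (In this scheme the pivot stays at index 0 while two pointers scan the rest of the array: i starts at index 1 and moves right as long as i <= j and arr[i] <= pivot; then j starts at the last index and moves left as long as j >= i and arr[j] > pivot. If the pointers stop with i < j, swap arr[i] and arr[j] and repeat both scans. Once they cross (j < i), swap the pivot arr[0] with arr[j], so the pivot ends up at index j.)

Hoare-style two-pointer partition with pivot = 40:

Initial array: [40, 34, 29, 22, 18, 30, 37, 36, 22]

Pointers start at i = 1, j = 8.
i ends at 9, j ends at 8: the pointers have crossed (j < i), so scanning stops.

Swap pivot arr[0] with arr[8] to place pivot at position 8: [22, 34, 29, 22, 18, 30, 37, 36, 40]
Pivot position: 8

After partitioning with pivot 40, the array becomes [22, 34, 29, 22, 18, 30, 37, 36, 40]. The pivot is placed at index 8. All elements to the left of the pivot are <= 40, and all elements to the right are > 40.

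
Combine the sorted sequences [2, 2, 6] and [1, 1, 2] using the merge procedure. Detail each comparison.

Merging process:

Compare 2 vs 1: take 1 from right. Merged: [1]
Compare 2 vs 1: take 1 from right. Merged: [1, 1]
Compare 2 vs 2: take 2 from left. Merged: [1, 1, 2]
Compare 2 vs 2: take 2 from left. Merged: [1, 1, 2, 2]
Compare 6 vs 2: take 2 from right. Merged: [1, 1, 2, 2, 2]
Append remaining from left: [6]. Merged: [1, 1, 2, 2, 2, 6]

Final merged array: [1, 1, 2, 2, 2, 6]
Total comparisons: 5

The merged array is [1, 1, 2, 2, 2, 6], requiring 5 comparisons. The merge step runs in O(n) time where n is the total number of elements.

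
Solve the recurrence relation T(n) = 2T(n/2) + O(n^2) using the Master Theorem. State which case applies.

Master Theorem for T(n) = 2T(n/2) + O(n^2):

a = 2, b = 2, c = 2
log_b(a) = log_2(2) = 1.0000

Case 3: c = 2 > log_2(2) = 1.0000
T(n) = O(n^2) = O(n^2)

For T(n) = 2T(n/2) + O(n^2): log_2(2) = 1.0000. This is Case 3 of the Master Theorem (c > log_b(a), work dominated by root), giving O(n^2).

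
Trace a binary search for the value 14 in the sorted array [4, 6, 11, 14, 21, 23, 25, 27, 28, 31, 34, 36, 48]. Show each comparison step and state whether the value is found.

Binary search for 14 in [4, 6, 11, 14, 21, 23, 25, 27, 28, 31, 34, 36, 48]:

lo=0, hi=12, mid=6, arr[mid]=25 -> 25 > 14, search left half
lo=0, hi=5, mid=2, arr[mid]=11 -> 11 < 14, search right half
lo=3, hi=5, mid=4, arr[mid]=21 -> 21 > 14, search left half
lo=3, hi=3, mid=3, arr[mid]=14 -> Found target at index 3!

Binary search finds 14 at index 3 after 4 comparisons. The search repeatedly halves the search space by comparing with the middle element.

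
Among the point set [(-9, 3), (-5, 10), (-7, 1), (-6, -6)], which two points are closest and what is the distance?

Computing all pairwise distances among 4 points:

d((-9, 3), (-5, 10)) = 8.0623
d((-9, 3), (-7, 1)) = 2.8284 <-- minimum
d((-9, 3), (-6, -6)) = 9.4868
d((-5, 10), (-7, 1)) = 9.2195
d((-5, 10), (-6, -6)) = 16.0312
d((-7, 1), (-6, -6)) = 7.0711

Closest pair: (-9, 3) and (-7, 1) with distance 2.8284

The closest pair is (-9, 3) and (-7, 1) with Euclidean distance 2.8284. For 4 points, brute-force pairwise comparison is shown above. For large n, the divide-and-conquer algorithm (sort by x, recurse on halves, check the dividing strip) achieves O(n log n).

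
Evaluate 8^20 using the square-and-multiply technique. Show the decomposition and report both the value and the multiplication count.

Computing 8^20 by squaring (build up from 8^1; each line after the first costs one multiplication):

8^1 = 8
8^2 = (8^1)^2 = 8^2 = 64
8^4 = (8^2)^2 = 64^2 = 4096
8^5 = 8 * 8^4 = 8 * 4096 = 32768
8^10 = (8^5)^2 = 32768^2 = 1073741824
8^20 = (8^10)^2 = 1073741824^2 = 1152921504606846976

Result: 1152921504606846976
Multiplications needed: 5 (5 lines after 8^1)

8^20 = 1152921504606846976. Using exponentiation by squaring, this requires 5 multiplications. The key idea: if the exponent is even, square the half-power; if odd, multiply by the base once.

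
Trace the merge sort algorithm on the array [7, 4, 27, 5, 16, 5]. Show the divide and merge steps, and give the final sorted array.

Merge sort trace:

Split: [7, 4, 27, 5, 16, 5] -> [7, 4, 27] and [5, 16, 5]
  Split: [7, 4, 27] -> [7] and [4, 27]
    Split: [4, 27] -> [4] and [27]
    Merge: [4] + [27] -> [4, 27]
  Merge: [7] + [4, 27] -> [4, 7, 27]
  Split: [5, 16, 5] -> [5] and [16, 5]
    Split: [16, 5] -> [16] and [5]
    Merge: [16] + [5] -> [5, 16]
  Merge: [5] + [5, 16] -> [5, 5, 16]
Merge: [4, 7, 27] + [5, 5, 16] -> [4, 5, 5, 7, 16, 27]

Final sorted array: [4, 5, 5, 7, 16, 27]

The merge sort proceeds by recursively splitting the array and merging sorted halves.
After all merges, the sorted array is [4, 5, 5, 7, 16, 27].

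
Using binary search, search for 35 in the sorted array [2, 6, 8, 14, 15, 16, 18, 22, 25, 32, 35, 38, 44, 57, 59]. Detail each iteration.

Binary search for 35 in [2, 6, 8, 14, 15, 16, 18, 22, 25, 32, 35, 38, 44, 57, 59]:

lo=0, hi=14, mid=7, arr[mid]=22 -> 22 < 35, search right half
lo=8, hi=14, mid=11, arr[mid]=38 -> 38 > 35, search left half
lo=8, hi=10, mid=9, arr[mid]=32 -> 32 < 35, search right half
lo=10, hi=10, mid=10, arr[mid]=35 -> Found target at index 10!

Binary search finds 35 at index 10 after 4 comparisons. The search repeatedly halves the search space by comparing with the middle element.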